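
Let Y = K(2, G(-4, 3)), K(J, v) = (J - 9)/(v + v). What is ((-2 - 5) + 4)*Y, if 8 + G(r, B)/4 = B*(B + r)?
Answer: -21/88 ≈ -0.23864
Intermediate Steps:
G(r, B) = -32 + 4*B*(B + r) (G(r, B) = -32 + 4*(B*(B + r)) = -32 + 4*B*(B + r))
K(J, v) = (-9 + J)/(2*v) (K(J, v) = (-9 + J)/((2*v)) = (-9 + J)*(1/(2*v)) = (-9 + J)/(2*v))
Y = 7/88 (Y = (-9 + 2)/(2*(-32 + 4*3² + 4*3*(-4))) = (½)*(-7)/(-32 + 4*9 - 48) = (½)*(-7)/(-32 + 36 - 48) = (½)*(-7)/(-44) = (½)*(-1/44)*(-7) = 7/88 ≈ 0.079545)
((-2 - 5) + 4)*Y = ((-2 - 5) + 4)*(7/88) = (-7 + 4)*(7/88) = -3*7/88 = -21/88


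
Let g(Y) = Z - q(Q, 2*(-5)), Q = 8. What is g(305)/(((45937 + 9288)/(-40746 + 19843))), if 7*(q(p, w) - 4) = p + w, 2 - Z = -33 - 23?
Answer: -1588628/77315 ≈ -20.547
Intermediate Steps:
Z = 58 (Z = 2 - (-33 - 23) = 2 - 1*(-56) = 2 + 56 = 58)
q(p, w) = 4 + p/7 + w/7 (q(p, w) = 4 + (p + w)/7 = 4 + (p/7 + w/7) = 4 + p/7 + w/7)
g(Y) = 380/7 (g(Y) = 58 - (4 + (1/7)*8 + (2*(-5))/7) = 58 - (4 + 8/7 + (1/7)*(-10)) = 58 - (4 + 8/7 - 10/7) = 58 - 1*26/7 = 58 - 26/7 = 380/7)
g(305)/(((45937 + 9288)/(-40746 + 19843))) = 380/(7*(((45937 + 9288)/(-40746 + 19843)))) = 380/(7*((55225/(-20903)))) = 380/(7*((55225*(-1/20903)))) = 380/(7*(-55225/20903)) = (380/7)*(-20903/55225) = -1588628/77315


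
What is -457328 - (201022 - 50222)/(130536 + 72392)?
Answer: -5800300449/12683 ≈ -4.5733e+5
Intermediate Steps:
-457328 - (201022 - 50222)/(130536 + 72392) = -457328 - 150800/202928 = -457328 - 1*9425/12683 = -457328 - 9425/12683 = -5800300449/12683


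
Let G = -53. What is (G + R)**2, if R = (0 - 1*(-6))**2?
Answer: 289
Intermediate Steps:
R = 36 (R = (0 + 6)**2 = 6**2 = 36)
(G + R)**2 = (-53 + 36)**2 = (-17)**2 = 289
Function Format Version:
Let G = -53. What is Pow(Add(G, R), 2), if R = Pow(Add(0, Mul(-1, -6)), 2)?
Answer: 289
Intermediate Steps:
R = 36 (R = Pow(Add(0, 6), 2) = Pow(6, 2) = 36)
Pow(Add(G, R), 2) = Pow(Add(-53, 36), 2) = Pow(-17, 2) = 289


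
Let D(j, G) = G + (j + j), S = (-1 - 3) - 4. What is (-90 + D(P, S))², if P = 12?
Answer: 5476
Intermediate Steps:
S = -8 (S = -4 - 4 = -8)
D(j, G) = G + 2*j
(-90 + D(P, S))² = (-90 + (-8 + 2*12))² = (-90 + (-8 + 24))² = (-90 + 16)² = (-74)² = 5476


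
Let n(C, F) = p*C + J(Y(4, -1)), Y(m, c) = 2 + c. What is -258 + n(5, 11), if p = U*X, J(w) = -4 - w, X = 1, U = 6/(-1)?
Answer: -293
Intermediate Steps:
U = -6 (U = 6*(-1) = -6)
p = -6 (p = -6*1 = -6)
n(C, F) = -5 - 6*C (n(C, F) = -6*C + (-4 - (2 - 1)) = -6*C + (-4 - 1*1) = -6*C + (-4 - 1) = -6*C - 5 = -5 - 6*C)
-258 + n(5, 11) = -258 + (-5 - 6*5) = -258 + (-5 - 30) = -258 - 35 = -293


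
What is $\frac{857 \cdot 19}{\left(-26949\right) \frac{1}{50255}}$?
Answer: $- \frac{818302165}{26949} \approx -30365.0$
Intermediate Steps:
$\frac{857 \cdot 19}{\left(-26949\right) \frac{1}{50255}} = \frac{16283}{\left(-26949\right) \frac{1}{50255}} = \frac{16283}{- \frac{26949}{50255}} = 16283 \left(- \frac{50255}{26949}\right) = - \frac{818302165}{26949}$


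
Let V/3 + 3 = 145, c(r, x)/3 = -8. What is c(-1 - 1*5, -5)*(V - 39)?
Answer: -9288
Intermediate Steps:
c(r, x) = -24 (c(r, x) = 3*(-8) = -24)
V = 426 (V = -9 + 3*145 = -9 + 435 = 426)
c(-1 - 1*5, -5)*(V - 39) = -24*(426 - 39) = -24*387 = -9288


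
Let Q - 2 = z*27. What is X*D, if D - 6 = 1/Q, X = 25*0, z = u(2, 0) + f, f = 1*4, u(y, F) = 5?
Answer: 0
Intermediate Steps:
f = 4
z = 9 (z = 5 + 4 = 9)
X = 0
Q = 245 (Q = 2 + 9*27 = 2 + 243 = 245)
D = 1471/245 (D = 6 + 1/245 = 1471/245 ≈ 6.0041)
X*D = 0*(1471/245) = 0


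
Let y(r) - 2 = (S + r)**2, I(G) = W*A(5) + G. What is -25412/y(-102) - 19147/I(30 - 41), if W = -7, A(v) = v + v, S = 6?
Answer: 87219337/373329 ≈ 233.63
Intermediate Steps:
A(v) = 2*v
I(G) = -70 + G (I(G) = -14*5 + G = -7*10 + G = -70 + G)
y(r) = 2 + (6 + r)**2
-25412/y(-102) - 19147/I(30 - 41) = -25412/(2 + (6 - 102)**2) - 19147/(-70 + (30 - 41)) = -25412/(2 + (-96)**2) - 19147/(-70 - 11) = -25412/(2 + 9216) - 19147/(-81) = -25412/9218 - 19147*(-1/81) = -25412*1/9218 + 19147/81 = -12706/4609 + 19147/81 = 87219337/373329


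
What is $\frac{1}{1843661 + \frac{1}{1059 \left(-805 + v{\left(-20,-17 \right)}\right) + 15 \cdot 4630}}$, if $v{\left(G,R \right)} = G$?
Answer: $\frac{804225}{1482718267724} \approx 5.424 \cdot 10^{-7}$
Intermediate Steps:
$\frac{1}{1843661 + \frac{1}{1059 \left(-805 + v{\left(-20,-17 \right)}\right) + 15 \cdot 4630}} = \frac{1}{1843661 + \frac{1}{1059 \left(-805 - 20\right) + 15 \cdot 4630}} = \frac{1}{1843661 + \frac{1}{1059 \left(-825\right) + 69450}} = \frac{1}{1843661 + \frac{1}{-873675 + 69450}} = \frac{1}{1843661 + \frac{1}{-804225}} = \frac{1}{1843661 - \frac{1}{804225}} = \frac{1}{\frac{1482718267724}{804225}} = \frac{804225}{1482718267724}$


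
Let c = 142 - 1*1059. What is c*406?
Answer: -372302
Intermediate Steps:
c = -917 (c = 142 - 1059 = -917)
c*406 = -917*406 = -372302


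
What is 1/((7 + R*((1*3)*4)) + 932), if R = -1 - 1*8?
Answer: 1/831 ≈ 0.0012034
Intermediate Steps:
R = -9 (R = -1 - 8 = -9)
1/((7 + R*((1*3)*4)) + 932) = 1/((7 - 9*1*3*4) + 932) = 1/((7 - 27*4) + 932) = 1/((7 - 9*12) + 932) = 1/((7 - 108) + 932) = 1/(-101 + 932) = 1/831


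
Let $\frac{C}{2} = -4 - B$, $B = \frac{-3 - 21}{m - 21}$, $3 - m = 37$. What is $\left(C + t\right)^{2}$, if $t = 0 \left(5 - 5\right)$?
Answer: $\frac{238144}{3025} \approx 78.725$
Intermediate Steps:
$m = -34$ ($m = 3 - 37 = -34$)
$t = 0$ ($t = 0 \cdot 0 = 0$)
$B = \frac{24}{55}$ ($B = \frac{-3 - 21}{-34 - 21} = - \frac{24}{-55} = \left(-24\right) \left(- \frac{1}{55}\right) = \frac{24}{55} \approx 0.43636$)
$C = - \frac{488}{55}$ ($C = 2 \left(-4 - \frac{24}{55}\right) = 2 \left(- \frac{244}{55}\right) = - \frac{488}{55} \approx -8.8727$)
$\left(C + t\right)^{2} = \left(- \frac{488}{55} + 0\right)^{2} = \left(- \frac{488}{55}\right)^{2} = \frac{238144}{3025}$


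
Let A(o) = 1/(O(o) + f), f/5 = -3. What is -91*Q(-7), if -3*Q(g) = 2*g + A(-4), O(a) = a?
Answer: -8099/19 ≈ -426.26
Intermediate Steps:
f = -15 (f = 5*(-3) = -15)
A(o) = 1/(-15 + o) (A(o) = 1/(o - 15) = 1/(-15 + o))
Q(g) = 1/57 - 2*g/3 (Q(g) = -(2*g + 1/(-15 - 4))/3 = -(2*g + 1/(-19))/3 = -(2*g - 1/19)/3 = -(-1/19 + 2*g)/3 = 1/57 - 2*g/3)
-91*Q(-7) = -91*(1/57 - ⅔*(-7)) = -91*(1/57 + 14/3) = -91*89/19 = -8099/19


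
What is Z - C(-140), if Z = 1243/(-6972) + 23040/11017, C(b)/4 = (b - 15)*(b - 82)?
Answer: -10572053582611/76810524 ≈ -1.3764e+5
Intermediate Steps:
C(b) = 4*(-82 + b)*(-15 + b) (C(b) = 4*((b - 15)*(b - 82)) = 4*((-15 + b)*(-82 + b)) = 4*((-82 + b)*(-15 + b)) = 4*(-82 + b)*(-15 + b))
Z = 146940749/76810524 (Z = 1243*(-1/6972) + 23040*(1/11017) = -1243/6972 + 23040/11017 = 146940749/76810524 ≈ 1.9130)
Z - C(-140) = 146940749/76810524 - (4920 - 388*(-140) + 4*(-140)**2) = 146940749/76810524 - (4920 + 54320 + 4*19600) = 146940749/76810524 - (4920 + 54320 + 78400) = 146940749/76810524 - 1*137640 = 146940749/76810524 - 137640 = -10572053582611/76810524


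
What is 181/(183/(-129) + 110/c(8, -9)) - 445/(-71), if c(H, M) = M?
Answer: -2624182/374809 ≈ -7.0014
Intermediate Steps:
181/(183/(-129) + 110/c(8, -9)) - 445/(-71) = 181/(183/(-129) + 110/(-9)) - 445/(-71) = 181/(183*(-1/129) + 110*(-1/9)) - 445*(-1/71) = 181/(-61/43 - 110/9) + 445/71 = 181/(-5279/387) + 445/71 = 181*(-387/5279) + 445/71 = -70047/5279 + 445/71 = -2624182/374809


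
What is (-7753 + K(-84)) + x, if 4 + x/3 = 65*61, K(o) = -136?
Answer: 3994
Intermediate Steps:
x = 11883 (x = -12 + 3*(65*61) = -12 + 3*3965 = -12 + 11895 = 11883)
(-7753 + K(-84)) + x = (-7753 - 136) + 11883 = -7889 + 11883 = 3994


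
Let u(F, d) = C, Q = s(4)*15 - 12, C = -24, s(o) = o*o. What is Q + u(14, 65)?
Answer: 204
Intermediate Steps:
s(o) = o**2
Q = 228 (Q = 4**2*15 - 12 = 16*15 - 12 = 240 - 12 = 228)
u(F, d) = -24
Q + u(14, 65) = 228 - 24 = 204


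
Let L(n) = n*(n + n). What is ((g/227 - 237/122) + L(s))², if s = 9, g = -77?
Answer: 19565007865225/766957636 ≈ 25510.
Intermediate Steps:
L(n) = 2*n² (L(n) = n*(2*n) = 2*n²)
((g/227 - 237/122) + L(s))² = ((-77/227 - 237/122) + 2*9²)² = ((-77*1/227 - 237*1/122) + 2*81)² = ((-77/227 - 237/122) + 162)² = (-63193/27694 + 162)² = (4423235/27694)² = 19565007865225/766957636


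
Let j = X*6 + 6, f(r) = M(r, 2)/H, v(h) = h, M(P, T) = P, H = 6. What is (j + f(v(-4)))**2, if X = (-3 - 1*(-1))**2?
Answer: 7744/9 ≈ 860.44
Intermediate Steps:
f(r) = r/6
X = 4 (X = (-3 + 1)**2 = (-2)**2 = 4)
j = 30 (j = 4*6 + 6 = 24 + 6 = 30)
(j + f(v(-4)))**2 = (30 + (1/6)*(-4))**2 = (30 - 2/3)**2 = (88/3)**2 = 7744/9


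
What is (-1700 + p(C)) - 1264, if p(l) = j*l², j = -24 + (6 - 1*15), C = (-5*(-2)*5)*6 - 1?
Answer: -2953197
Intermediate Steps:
C = 299 (C = (10*5)*6 - 1 = 50*6 - 1 = 300 - 1 = 299)
j = -33 (j = -24 + (6 - 15) = -24 - 9 = -33)
p(l) = -33*l²
(-1700 + p(C)) - 1264 = (-1700 - 33*299²) - 1264 = (-1700 - 33*89401) - 1264 = (-1700 - 2950233) - 1264 = -2951933 - 1264 = -2953197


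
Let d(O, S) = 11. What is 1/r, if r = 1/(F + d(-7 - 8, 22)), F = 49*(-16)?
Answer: -773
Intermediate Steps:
F = -784
r = -1/773 (r = 1/(-784 + 11) = 1/(-773) = -1/773 ≈ -0.0012937)
1/r = 1/(-1/773) = -773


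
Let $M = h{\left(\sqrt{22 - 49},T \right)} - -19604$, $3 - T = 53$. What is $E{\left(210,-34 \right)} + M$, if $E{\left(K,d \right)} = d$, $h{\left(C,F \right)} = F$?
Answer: $19520$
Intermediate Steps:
$T = -50$ ($T = 3 - 53 = -50$)
$M = 19554$ ($M = -50 - -19604 = -50 + 19604 = 19554$)
$E{\left(210,-34 \right)} + M = -34 + 19554 = 19520$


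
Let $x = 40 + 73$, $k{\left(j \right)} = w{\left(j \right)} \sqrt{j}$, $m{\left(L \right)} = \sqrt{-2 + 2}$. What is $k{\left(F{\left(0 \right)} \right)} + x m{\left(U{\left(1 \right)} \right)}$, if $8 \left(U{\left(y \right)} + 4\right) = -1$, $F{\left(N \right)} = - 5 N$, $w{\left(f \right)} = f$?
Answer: $0$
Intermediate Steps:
$U{\left(y \right)} = - \frac{33}{8}$ ($U{\left(y \right)} = -4 + \frac{1}{8} \left(-1\right) = -4 - \frac{1}{8} = - \frac{33}{8}$)
$m{\left(L \right)} = 0$ ($m{\left(L \right)} = \sqrt{0} = 0$)
$k{\left(j \right)} = j^{\frac{3}{2}}$ ($k{\left(j \right)} = j \sqrt{j} = j^{\frac{3}{2}}$)
$x = 113$
$k{\left(F{\left(0 \right)} \right)} + x m{\left(U{\left(1 \right)} \right)} = \left(\left(-5\right) 0\right)^{\frac{3}{2}} + 113 \cdot 0 = 0^{\frac{3}{2}} + 0 = 0 + 0 = 0$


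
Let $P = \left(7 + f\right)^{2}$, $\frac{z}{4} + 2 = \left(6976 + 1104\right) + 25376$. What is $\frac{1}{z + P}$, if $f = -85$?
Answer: $\frac{1}{139900} \approx 7.148 \cdot 10^{-6}$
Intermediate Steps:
$z = 133816$ ($z = -8 + 4 \left(\left(6976 + 1104\right) + 25376\right) = -8 + 4 \left(8080 + 25376\right) = -8 + 4 \cdot 33456 = -8 + 133824 = 133816$)
$P = 6084$ ($P = \left(7 - 85\right)^{2} = \left(-78\right)^{2} = 6084$)
$\frac{1}{z + P} = \frac{1}{133816 + 6084} = \frac{1}{139900}$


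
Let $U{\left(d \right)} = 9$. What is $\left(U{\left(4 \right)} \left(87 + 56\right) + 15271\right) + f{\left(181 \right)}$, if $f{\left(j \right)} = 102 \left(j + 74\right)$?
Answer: $42568$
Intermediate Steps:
$f{\left(j \right)} = 7548 + 102 j$ ($f{\left(j \right)} = 102 \left(74 + j\right) = 7548 + 102 j$)
$\left(U{\left(4 \right)} \left(87 + 56\right) + 15271\right) + f{\left(181 \right)} = \left(9 \left(87 + 56\right) + 15271\right) + \left(7548 + 102 \cdot 181\right) = \left(9 \cdot 143 + 15271\right) + \left(7548 + 18462\right) = \left(1287 + 15271\right) + 26010 = 16558 + 26010 = 42568$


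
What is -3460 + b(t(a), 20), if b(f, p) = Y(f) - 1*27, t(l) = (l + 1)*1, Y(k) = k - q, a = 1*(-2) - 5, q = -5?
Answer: -3488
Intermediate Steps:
a = -7 (a = -2 - 5 = -7)
Y(k) = 5 + k (Y(k) = k - 1*(-5) = k + 5 = 5 + k)
t(l) = 1 + l (t(l) = (1 + l)*1 = 1 + l)
b(f, p) = -22 + f (b(f, p) = (5 + f) - 1*27 = (5 + f) - 27 = -22 + f)
-3460 + b(t(a), 20) = -3460 + (-22 + (1 - 7)) = -3460 + (-22 - 6) = -3460 - 28 = -3488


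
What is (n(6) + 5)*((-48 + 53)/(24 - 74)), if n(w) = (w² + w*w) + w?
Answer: -83/10 ≈ -8.3000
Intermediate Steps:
n(w) = w + 2*w² (n(w) = (w² + w²) + w = 2*w² + w = w + 2*w²)
(n(6) + 5)*((-48 + 53)/(24 - 74)) = (6*(1 + 2*6) + 5)*((-48 + 53)/(24 - 74)) = (6*(1 + 12) + 5)*(5/(-50)) = (6*13 + 5)*(5*(-1/50)) = (78 + 5)*(-⅒) = 83*(-⅒) = -83/10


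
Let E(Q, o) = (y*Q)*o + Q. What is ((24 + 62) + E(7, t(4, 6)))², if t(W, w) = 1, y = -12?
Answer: 81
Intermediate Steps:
E(Q, o) = Q - 12*Q*o (E(Q, o) = (-12*Q)*o + Q = -12*Q*o + Q = Q - 12*Q*o)
((24 + 62) + E(7, t(4, 6)))² = ((24 + 62) + 7*(1 - 12*1))² = (86 + 7*(1 - 12))² = (86 + 7*(-11))² = (86 - 77)² = 9² = 81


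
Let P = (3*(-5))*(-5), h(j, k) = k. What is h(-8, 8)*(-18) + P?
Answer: -69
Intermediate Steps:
P = 75 (P = -15*(-5) = 75)
h(-8, 8)*(-18) + P = 8*(-18) + 75 = -144 + 75 = -69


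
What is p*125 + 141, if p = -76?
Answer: -9359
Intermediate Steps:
p*125 + 141 = -76*125 + 141 = -9500 + 141 = -9359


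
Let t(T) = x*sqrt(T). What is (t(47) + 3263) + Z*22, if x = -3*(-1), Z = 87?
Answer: 5177 + 3*sqrt(47) ≈ 5197.6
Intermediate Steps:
x = 3
t(T) = 3*sqrt(T)
(t(47) + 3263) + Z*22 = (3*sqrt(47) + 3263) + 87*22 = (3263 + 3*sqrt(47)) + 1914 = 5177 + 3*sqrt(47)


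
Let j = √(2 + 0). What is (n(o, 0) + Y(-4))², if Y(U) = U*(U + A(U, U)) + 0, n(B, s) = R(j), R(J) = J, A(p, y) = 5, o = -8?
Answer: (-4 + √2)² ≈ 6.6863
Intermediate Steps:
j = √2 ≈ 1.4142
n(B, s) = √2
Y(U) = U*(5 + U) (Y(U) = U*(U + 5) + 0 = U*(5 + U) + 0 = U*(5 + U))
(n(o, 0) + Y(-4))² = (√2 - 4*(5 - 4))² = (√2 - 4*1)² = (√2 - 4)² = (-4 + √2)²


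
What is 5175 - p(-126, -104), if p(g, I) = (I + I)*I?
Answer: -16457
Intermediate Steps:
p(g, I) = 2*I**2 (p(g, I) = (2*I)*I = 2*I**2)
5175 - p(-126, -104) = 5175 - 2*(-104)**2 = 5175 - 2*10816 = 5175 - 1*21632 = 5175 - 21632 = -16457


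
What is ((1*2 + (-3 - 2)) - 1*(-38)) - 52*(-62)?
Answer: 3259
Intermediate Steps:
((1*2 + (-3 - 2)) - 1*(-38)) - 52*(-62) = ((2 - 5) + 38) + 3224 = (-3 + 38) + 3224 = 35 + 3224 = 3259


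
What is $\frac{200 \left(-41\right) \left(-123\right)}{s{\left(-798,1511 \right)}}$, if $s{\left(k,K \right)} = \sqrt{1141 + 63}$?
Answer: $\frac{504300 \sqrt{301}}{301} \approx 29067.0$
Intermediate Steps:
$s{\left(k,K \right)} = 2 \sqrt{301}$ ($s{\left(k,K \right)} = \sqrt{1204} = 2 \sqrt{301}$)
$\frac{200 \left(-41\right) \left(-123\right)}{s{\left(-798,1511 \right)}} = \frac{200 \left(-41\right) \left(-123\right)}{2 \sqrt{301}} = \left(-8200\right) \left(-123\right) \frac{\sqrt{301}}{602} = 1008600 \frac{\sqrt{301}}{602} = \frac{504300 \sqrt{301}}{301}$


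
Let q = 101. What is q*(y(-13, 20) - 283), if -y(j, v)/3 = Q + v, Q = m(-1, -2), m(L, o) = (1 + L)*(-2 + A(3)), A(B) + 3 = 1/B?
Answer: -34643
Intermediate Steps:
A(B) = -3 + 1/B
m(L, o) = -14/3 - 14*L/3 (m(L, o) = (1 + L)*(-2 + (-3 + 1/3)) = (1 + L)*(-2 + (-3 + ⅓)) = (1 + L)*(-2 - 8/3) = (1 + L)*(-14/3) = -14/3 - 14*L/3)
Q = 0 (Q = -14/3 - 14/3*(-1) = -14/3 + 14/3 = 0)
y(j, v) = -3*v (y(j, v) = -3*(0 + v) = -3*v)
q*(y(-13, 20) - 283) = 101*(-3*20 - 283) = 101*(-60 - 283) = 101*(-343) = -34643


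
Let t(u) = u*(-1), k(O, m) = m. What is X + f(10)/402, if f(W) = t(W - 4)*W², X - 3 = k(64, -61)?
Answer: -3986/67 ≈ -59.493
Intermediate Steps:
t(u) = -u
X = -58 (X = 3 - 61 = -58)
f(W) = W²*(4 - W) (f(W) = (-(W - 4))*W² = (-(-4 + W))*W² = (4 - W)*W² = W²*(4 - W))
X + f(10)/402 = -58 + (10²*(4 - 1*10))/402 = -58 + (100*(4 - 10))*(1/402) = -58 + (100*(-6))*(1/402) = -58 - 600*1/402 = -58 - 100/67 = -3986/67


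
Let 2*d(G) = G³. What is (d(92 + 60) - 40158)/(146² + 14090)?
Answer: 857873/17703 ≈ 48.459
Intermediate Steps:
d(G) = G³/2
(d(92 + 60) - 40158)/(146² + 14090) = ((92 + 60)³/2 - 40158)/(146² + 14090) = ((½)*152³ - 40158)/(21316 + 14090) = ((½)*3511808 - 40158)/35406 = (1755904 - 40158)*(1/35406) = 1715746*(1/35406) = 857873/17703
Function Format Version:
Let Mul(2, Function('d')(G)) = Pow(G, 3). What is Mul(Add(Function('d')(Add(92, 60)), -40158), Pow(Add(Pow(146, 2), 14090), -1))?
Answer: Rational(857873, 17703) ≈ 48.459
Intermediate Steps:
Function('d')(G) = Mul(Rational(1, 2), Pow(G, 3))
Mul(Add(Function('d')(Add(92, 60)), -40158), Pow(Add(Pow(146, 2), 14090), -1)) = Mul(Add(Mul(Rational(1, 2), Pow(Add(92, 60), 3)), -40158), Pow(Add(Pow(146, 2), 14090), -1)) = Mul(Add(Mul(Rational(1, 2), Pow(152, 3)), -40158), Pow(Add(21316, 14090), -1)) = Mul(Add(Mul(Rational(1, 2), 3511808), -40158), Pow(35406, -1)) = Mul(Add(1755904, -40158), Rational(1, 35406)) = Mul(1715746, Rational(1, 35406)) = Rational(857873, 17703)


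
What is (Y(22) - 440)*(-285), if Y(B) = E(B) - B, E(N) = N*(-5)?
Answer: 163020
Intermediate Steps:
E(N) = -5*N
Y(B) = -6*B (Y(B) = -5*B - B = -6*B)
(Y(22) - 440)*(-285) = (-6*22 - 440)*(-285) = (-132 - 440)*(-285) = -572*(-285) = 163020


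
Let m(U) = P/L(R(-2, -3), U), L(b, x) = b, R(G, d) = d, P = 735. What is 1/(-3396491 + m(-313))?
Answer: -1/3396736 ≈ -2.9440e-7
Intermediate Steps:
m(U) = -245 (m(U) = 735/(-3) = 735*(-⅓) = -245)
1/(-3396491 + m(-313)) = 1/(-3396491 - 245) = 1/(-3396736) = -1/3396736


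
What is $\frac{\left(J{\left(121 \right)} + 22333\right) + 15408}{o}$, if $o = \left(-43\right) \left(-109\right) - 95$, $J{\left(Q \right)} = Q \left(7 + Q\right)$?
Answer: $\frac{53229}{4592} \approx 11.592$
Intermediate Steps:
$o = 4592$ ($o = 4687 - 95 = 4592$)
$\frac{\left(J{\left(121 \right)} + 22333\right) + 15408}{o} = \frac{\left(121 \left(7 + 121\right) + 22333\right) + 15408}{4592} = \left(\left(121 \cdot 128 + 22333\right) + 15408\right) \frac{1}{4592} = \left(\left(15488 + 22333\right) + 15408\right) \frac{1}{4592} = \left(37821 + 15408\right) \frac{1}{4592} = 53229 \cdot \frac{1}{4592} = \frac{53229}{4592}$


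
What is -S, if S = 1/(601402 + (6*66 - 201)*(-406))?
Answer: -1/522232 ≈ -1.9149e-6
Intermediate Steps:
S = 1/522232 (S = 1/(601402 + (396 - 201)*(-406)) = 1/(601402 + 195*(-406)) = 1/(601402 - 79170) = 1/522232 ≈ 1.9149e-6)
-S = -1*1/522232 = -1/522232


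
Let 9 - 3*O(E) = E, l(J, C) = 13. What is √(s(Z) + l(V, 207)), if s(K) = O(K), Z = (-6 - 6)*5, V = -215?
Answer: 6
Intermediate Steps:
O(E) = 3 - E/3
Z = -60 (Z = -12*5 = -60)
s(K) = 3 - K/3
√(s(Z) + l(V, 207)) = √((3 - ⅓*(-60)) + 13) = √((3 + 20) + 13) = √(23 + 13) = √36 = 6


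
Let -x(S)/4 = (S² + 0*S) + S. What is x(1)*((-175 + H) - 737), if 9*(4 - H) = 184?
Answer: 66848/9 ≈ 7427.6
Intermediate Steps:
H = -148/9 (H = 4 - ⅑*184 = 4 - 184/9 = -148/9 ≈ -16.444)
x(S) = -4*S - 4*S² (x(S) = -4*((S² + 0*S) + S) = -4*((S² + 0) + S) = -4*(S² + S) = -4*(S + S²) = -4*S - 4*S²)
x(1)*((-175 + H) - 737) = (-4*1*(1 + 1))*((-175 - 148/9) - 737) = (-4*1*2)*(-1723/9 - 737) = -8*(-8356/9) = 66848/9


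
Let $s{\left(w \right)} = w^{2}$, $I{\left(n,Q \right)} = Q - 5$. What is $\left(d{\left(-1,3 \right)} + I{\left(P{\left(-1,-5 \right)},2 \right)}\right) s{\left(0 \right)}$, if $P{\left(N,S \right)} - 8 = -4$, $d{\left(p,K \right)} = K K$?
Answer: $0$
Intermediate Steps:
$d{\left(p,K \right)} = K^{2}$
$P{\left(N,S \right)} = 4$ ($P{\left(N,S \right)} = 8 - 4 = 4$)
$I{\left(n,Q \right)} = -5 + Q$
$\left(d{\left(-1,3 \right)} + I{\left(P{\left(-1,-5 \right)},2 \right)}\right) s{\left(0 \right)} = \left(3^{2} + \left(-5 + 2\right)\right) 0^{2} = \left(9 - 3\right) 0 = 6 \cdot 0 = 0$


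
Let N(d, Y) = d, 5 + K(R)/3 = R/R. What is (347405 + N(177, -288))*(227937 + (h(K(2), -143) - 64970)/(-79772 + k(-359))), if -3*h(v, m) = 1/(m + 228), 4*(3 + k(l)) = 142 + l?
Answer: 379478308398502354/4789755 ≈ 7.9227e+10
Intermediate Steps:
K(R) = -12 (K(R) = -15 + 3*(R/R) = -15 + 3*1 = -15 + 3 = -12)
k(l) = 65/2 + l/4 (k(l) = -3 + (142 + l)/4 = -3 + (71/2 + l/4) = 65/2 + l/4)
h(v, m) = -1/(3*(228 + m)) (h(v, m) = -1/(3*(m + 228)) = -1/(3*(228 + m)))
(347405 + N(177, -288))*(227937 + (h(K(2), -143) - 64970)/(-79772 + k(-359))) = (347405 + 177)*(227937 + (-1/(684 + 3*(-143)) - 64970)/(-79772 + (65/2 + (1/4)*(-359)))) = 347582*(227937 + (-1/(684 - 429) - 64970)/(-79772 + (65/2 - 359/4))) = 347582*(227937 + (-1/255 - 64970)/(-79772 - 229/4)) = 347582*(227937 + (-1*1/255 - 64970)/(-319317/4)) = 347582*(227937 + (-1/255 - 64970)*(-4/319317)) = 347582*(227937 - 16567351/255*(-4/319317)) = 347582*(227937 + 66269404/81425835) = 347582*(18560026821799/81425835) = 379478308398502354/4789755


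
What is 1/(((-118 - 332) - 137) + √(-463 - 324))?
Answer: -587/345356 - I*√787/345356 ≈ -0.0016997 - 8.1231e-5*I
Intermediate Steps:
1/(((-118 - 332) - 137) + √(-463 - 324)) = 1/((-450 - 137) + √(-787)) = 1/(-587 + I*√787)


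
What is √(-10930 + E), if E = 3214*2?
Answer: I*√4502 ≈ 67.097*I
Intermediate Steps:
E = 6428
√(-10930 + E) = √(-10930 + 6428) = √(-4502) = I*√4502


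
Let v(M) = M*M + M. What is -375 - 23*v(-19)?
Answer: -8241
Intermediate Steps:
v(M) = M + M² (v(M) = M² + M = M + M²)
-375 - 23*v(-19) = -375 - (-437)*(1 - 19) = -375 - (-437)*(-18) = -375 - 23*342 = -375 - 7866 = -8241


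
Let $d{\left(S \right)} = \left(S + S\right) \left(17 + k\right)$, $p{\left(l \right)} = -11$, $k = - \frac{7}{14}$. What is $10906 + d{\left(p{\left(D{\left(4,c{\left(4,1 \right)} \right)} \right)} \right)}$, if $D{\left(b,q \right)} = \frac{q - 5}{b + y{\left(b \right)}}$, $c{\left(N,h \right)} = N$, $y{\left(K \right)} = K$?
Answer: $10543$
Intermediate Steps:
$k = - \frac{1}{2}$ ($k = \left(-7\right) \frac{1}{14} = - \frac{1}{2} \approx -0.5$)
$D{\left(b,q \right)} = \frac{-5 + q}{2 b}$ ($D{\left(b,q \right)} = \frac{q - 5}{b + b} = \frac{-5 + q}{2 b}$)
$d{\left(S \right)} = 33 S$ ($d{\left(S \right)} = \left(S + S\right) \left(17 - \frac{1}{2}\right) = 2 S \frac{33}{2} = 33 S$)
$10906 + d{\left(p{\left(D{\left(4,c{\left(4,1 \right)} \right)} \right)} \right)} = 10906 + 33 \left(-11\right) = 10906 - 363 = 10543$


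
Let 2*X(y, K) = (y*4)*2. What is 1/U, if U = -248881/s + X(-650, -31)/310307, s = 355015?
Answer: -5798086295/4113292393 ≈ -1.4096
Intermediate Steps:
X(y, K) = 4*y (X(y, K) = ((y*4)*2)/2 = ((4*y)*2)/2 = (8*y)/2 = 4*y)
U = -4113292393/5798086295 (U = -248881/355015 + (4*(-650))/310307 = -248881*1/355015 - 2600*1/310307 = -13099/18685 - 2600/310307 = -4113292393/5798086295 ≈ -0.70942)
1/U = 1/(-4113292393/5798086295) = -5798086295/4113292393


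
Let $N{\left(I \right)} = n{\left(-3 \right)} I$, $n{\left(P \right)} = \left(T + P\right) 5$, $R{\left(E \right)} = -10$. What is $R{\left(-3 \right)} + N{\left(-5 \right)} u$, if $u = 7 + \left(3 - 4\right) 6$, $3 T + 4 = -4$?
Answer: $\frac{395}{3} \approx 131.67$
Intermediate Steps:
$T = - \frac{8}{3}$ ($T = - \frac{4}{3} + \frac{1}{3} \left(-4\right) = - \frac{4}{3} - \frac{4}{3} = - \frac{8}{3} \approx -2.6667$)
$n{\left(P \right)} = - \frac{40}{3} + 5 P$ ($n{\left(P \right)} = \left(- \frac{8}{3} + P\right) 5 = - \frac{40}{3} + 5 P$)
$N{\left(I \right)} = - \frac{85 I}{3}$ ($N{\left(I \right)} = \left(- \frac{40}{3} + 5 \left(-3\right)\right) I = \left(- \frac{40}{3} - 15\right) I = - \frac{85 I}{3}$)
$u = 1$ ($u = 7 + \left(3 - 4\right) 6 = 7 - 6 = 1$)
$R{\left(-3 \right)} + N{\left(-5 \right)} u = -10 + \left(- \frac{85}{3}\right) \left(-5\right) 1 = -10 + \frac{425}{3} \cdot 1 = -10 + \frac{425}{3} = \frac{395}{3}$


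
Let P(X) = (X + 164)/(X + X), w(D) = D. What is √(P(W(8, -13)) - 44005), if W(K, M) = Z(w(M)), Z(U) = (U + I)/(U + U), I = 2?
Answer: I*√21204370/22 ≈ 209.31*I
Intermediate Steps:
Z(U) = (2 + U)/(2*U) (Z(U) = (U + 2)/(U + U) = (2 + U)/((2*U)) = (2 + U)*(1/(2*U)) = (2 + U)/(2*U))
W(K, M) = (2 + M)/(2*M)
P(X) = (164 + X)/(2*X) (P(X) = (164 + X)/((2*X)) = (164 + X)*(1/(2*X)) = (164 + X)/(2*X))
√(P(W(8, -13)) - 44005) = √((164 + (½)*(2 - 13)/(-13))/(2*(((½)*(2 - 13)/(-13)))) - 44005) = √((164 + (½)*(-1/13)*(-11))/(2*(((½)*(-1/13)*(-11)))) - 44005) = √((164 + 11/26)/(2*(11/26)) - 44005) = √((½)*(26/11)*(4275/26) - 44005) = √(4275/22 - 44005) = √(-963835/22) = I*√21204370/22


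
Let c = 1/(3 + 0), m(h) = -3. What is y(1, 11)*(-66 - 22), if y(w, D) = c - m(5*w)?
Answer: -880/3 ≈ -293.33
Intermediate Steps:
c = ⅓ (c = 1/3 = 1*(⅓) = ⅓ ≈ 0.33333)
y(w, D) = 10/3 (y(w, D) = ⅓ - 1*(-3) = ⅓ + 3 = 10/3)
y(1, 11)*(-66 - 22) = 10*(-66 - 22)/3 = (10/3)*(-88) = -880/3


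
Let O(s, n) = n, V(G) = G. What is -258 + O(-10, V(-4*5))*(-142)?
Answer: 2582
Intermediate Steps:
-258 + O(-10, V(-4*5))*(-142) = -258 - 4*5*(-142) = -258 - 20*(-142) = -258 + 2840 = 2582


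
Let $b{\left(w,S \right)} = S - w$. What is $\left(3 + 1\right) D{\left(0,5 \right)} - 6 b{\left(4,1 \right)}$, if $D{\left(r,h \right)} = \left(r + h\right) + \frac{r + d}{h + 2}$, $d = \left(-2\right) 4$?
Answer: $\frac{234}{7} \approx 33.429$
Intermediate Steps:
$d = -8$
$D{\left(r,h \right)} = h + r + \frac{-8 + r}{2 + h}$ ($D{\left(r,h \right)} = \left(r + h\right) + \frac{r - 8}{h + 2} = \left(h + r\right) + \frac{-8 + r}{2 + h} = h + r + \frac{-8 + r}{2 + h}$)
$\left(3 + 1\right) D{\left(0,5 \right)} - 6 b{\left(4,1 \right)} = \left(3 + 1\right) \frac{-8 + 5^{2} + 2 \cdot 5 + 3 \cdot 0 + 5 \cdot 0}{2 + 5} - 6 \left(1 - 4\right) = 4 \frac{-8 + 25 + 10 + 0 + 0}{7} - 6 \left(1 - 4\right) = 4 \cdot \frac{1}{7} \cdot 27 - -18 = 4 \cdot \frac{27}{7} + 18 = \frac{108}{7} + 18 = \frac{234}{7}$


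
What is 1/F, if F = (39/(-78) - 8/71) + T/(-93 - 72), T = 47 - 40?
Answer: -23430/15349 ≈ -1.5265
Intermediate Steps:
T = 7
F = -15349/23430 (F = (39/(-78) - 8/71) + 7/(-93 - 72) = (39*(-1/78) - 8*1/71) + 7/(-165) = (-½ - 8/71) - 1/165*7 = -87/142 - 7/165 = -15349/23430 ≈ -0.65510)
1/F = 1/(-15349/23430) = -23430/15349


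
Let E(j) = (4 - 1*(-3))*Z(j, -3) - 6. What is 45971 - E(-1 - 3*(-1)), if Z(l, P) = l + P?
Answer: 45984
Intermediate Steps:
Z(l, P) = P + l
E(j) = -27 + 7*j (E(j) = (4 - 1*(-3))*(-3 + j) - 6 = (4 + 3)*(-3 + j) - 6 = 7*(-3 + j) - 6 = (-21 + 7*j) - 6 = -27 + 7*j)
45971 - E(-1 - 3*(-1)) = 45971 - (-27 + 7*(-1 - 3*(-1))) = 45971 - (-27 + 7*(-1 + 3)) = 45971 - (-27 + 7*2) = 45971 - (-27 + 14) = 45971 - 1*(-13) = 45971 + 13 = 45984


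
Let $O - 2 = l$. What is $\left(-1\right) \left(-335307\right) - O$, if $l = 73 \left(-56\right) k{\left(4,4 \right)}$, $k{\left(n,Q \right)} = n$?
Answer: $351657$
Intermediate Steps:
$l = -16352$ ($l = 73 \left(-56\right) 4 = \left(-4088\right) 4 = -16352$)
$O = -16350$ ($O = 2 - 16352 = -16350$)
$\left(-1\right) \left(-335307\right) - O = \left(-1\right) \left(-335307\right) - -16350 = 335307 + 16350 = 351657$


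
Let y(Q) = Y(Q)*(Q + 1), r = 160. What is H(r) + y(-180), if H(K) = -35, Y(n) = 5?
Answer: -930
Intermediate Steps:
y(Q) = 5 + 5*Q (y(Q) = 5*(Q + 1) = 5*(1 + Q) = 5 + 5*Q)
H(r) + y(-180) = -35 + (5 + 5*(-180)) = -35 + (5 - 900) = -35 - 895 = -930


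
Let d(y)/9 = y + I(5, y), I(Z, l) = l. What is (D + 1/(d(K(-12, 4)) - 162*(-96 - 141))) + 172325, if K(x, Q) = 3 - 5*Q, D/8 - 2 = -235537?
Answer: -65204942039/38088 ≈ -1.7120e+6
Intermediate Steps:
D = -1884280 (D = 16 + 8*(-235537) = 16 - 1884296 = -1884280)
d(y) = 18*y (d(y) = 9*(y + y) = 9*(2*y) = 18*y)
(D + 1/(d(K(-12, 4)) - 162*(-96 - 141))) + 172325 = (-1884280 + 1/(18*(3 - 5*4) - 162*(-96 - 141))) + 172325 = (-1884280 + 1/(18*(3 - 20) - 162*(-237))) + 172325 = (-1884280 + 1/(18*(-17) + 38394)) + 172325 = (-1884280 + 1/(-306 + 38394)) + 172325 = (-1884280 + 1/38088) + 172325 = -71768456639/38088 + 172325 = -65204942039/38088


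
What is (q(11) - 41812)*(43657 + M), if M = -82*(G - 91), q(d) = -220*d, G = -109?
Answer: -2656441224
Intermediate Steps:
M = 16400 (M = -82*(-109 - 91) = -82*(-200) = 16400)
(q(11) - 41812)*(43657 + M) = (-220*11 - 41812)*(43657 + 16400) = (-2420 - 41812)*60057 = -44232*60057 = -2656441224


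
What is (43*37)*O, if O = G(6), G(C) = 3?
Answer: 4773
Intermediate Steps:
O = 3
(43*37)*O = (43*37)*3 = 1591*3 = 4773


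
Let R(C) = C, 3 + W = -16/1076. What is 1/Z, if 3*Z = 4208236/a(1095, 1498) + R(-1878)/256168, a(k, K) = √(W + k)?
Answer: 602196276132/444047624013131760854995 + 4707154242562992*√4938571/444047624013131760854995 ≈ 2.3558e-5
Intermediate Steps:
W = -811/269 (W = -3 - 16/1076 = -3 - 16*1/1076 = -3 - 4/269 = -811/269 ≈ -3.0149)
a(k, K) = √(-811/269 + k)
Z = -313/128084 + 1052059*√4938571/55077 (Z = (4208236/((√(-218159 + 72361*1095)/269)) - 1878/256168)/3 = (4208236/((√(-218159 + 79235295)/269)) - 1878*1/256168)/3 = (4208236/((√79017136/269)) - 939/128084)/3 = (4208236/(((4*√4938571)/269)) - 939/128084)/3 = (4208236/((4*√4938571/269)) - 939/128084)/3 = (4208236*(√4938571/73436) - 939/128084)/3 = (1052059*√4938571/18359 - 939/128084)/3 = (-939/128084 + 1052059*√4938571/18359)/3 = -313/128084 + 1052059*√4938571/55077 ≈ 42449.)
1/Z = 1/(-313/128084 + 1052059*√4938571/55077)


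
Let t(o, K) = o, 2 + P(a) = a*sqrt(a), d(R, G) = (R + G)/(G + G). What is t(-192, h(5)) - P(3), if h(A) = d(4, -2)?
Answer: -190 - 3*sqrt(3) ≈ -195.20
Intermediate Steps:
d(R, G) = (G + R)/(2*G) (d(R, G) = (G + R)/((2*G)) = (G + R)*(1/(2*G)) = (G + R)/(2*G))
h(A) = -1/2 (h(A) = (1/2)*(-2 + 4)/(-2) = (1/2)*(-1/2)*2 = -1/2)
P(a) = -2 + a**(3/2) (P(a) = -2 + a*sqrt(a) = -2 + a**(3/2))
t(-192, h(5)) - P(3) = -192 - (-2 + 3**(3/2)) = -192 - (-2 + 3*sqrt(3)) = -192 + (2 - 3*sqrt(3)) = -190 - 3*sqrt(3)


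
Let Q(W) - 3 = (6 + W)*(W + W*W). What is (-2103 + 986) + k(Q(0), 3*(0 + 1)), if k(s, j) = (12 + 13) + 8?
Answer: -1084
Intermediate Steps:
Q(W) = 3 + (6 + W)*(W + W**2) (Q(W) = 3 + (6 + W)*(W + W*W) = 3 + (6 + W)*(W + W**2))
k(s, j) = 33 (k(s, j) = 25 + 8 = 33)
(-2103 + 986) + k(Q(0), 3*(0 + 1)) = (-2103 + 986) + 33 = -1117 + 33 = -1084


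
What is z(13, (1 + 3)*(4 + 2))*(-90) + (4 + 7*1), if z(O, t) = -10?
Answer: 911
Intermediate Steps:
z(13, (1 + 3)*(4 + 2))*(-90) + (4 + 7*1) = -10*(-90) + (4 + 7*1) = 900 + (4 + 7) = 900 + 11 = 911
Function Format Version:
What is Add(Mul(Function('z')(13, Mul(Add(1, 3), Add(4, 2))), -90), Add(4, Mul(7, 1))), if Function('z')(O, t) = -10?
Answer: 911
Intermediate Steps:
Add(Mul(Function('z')(13, Mul(Add(1, 3), Add(4, 2))), -90), Add(4, Mul(7, 1))) = Add(Mul(-10, -90), Add(4, Mul(7, 1))) = Add(900, Add(4, 7)) = Add(900, 11) = 911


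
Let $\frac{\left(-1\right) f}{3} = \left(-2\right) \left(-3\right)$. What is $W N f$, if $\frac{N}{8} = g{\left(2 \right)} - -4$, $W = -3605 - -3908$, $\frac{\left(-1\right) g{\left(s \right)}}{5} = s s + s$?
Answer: $1134432$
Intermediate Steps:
$g{\left(s \right)} = - 5 s - 5 s^{2}$ ($g{\left(s \right)} = - 5 \left(s s + s\right) = - 5 \left(s^{2} + s\right) = - 5 \left(s + s^{2}\right) = - 5 s - 5 s^{2}$)
$W = 303$ ($W = -3605 + 3908 = 303$)
$N = -208$ ($N = 8 \left(\left(-5\right) 2 \left(1 + 2\right) - -4\right) = 8 \left(\left(-5\right) 2 \cdot 3 + 4\right) = 8 \left(-30 + 4\right) = 8 \left(-26\right) = -208$)
$f = -18$ ($f = - 3 \left(\left(-2\right) \left(-3\right)\right) = \left(-3\right) 6 = -18$)
$W N f = 303 \left(\left(-208\right) \left(-18\right)\right) = 303 \cdot 3744 = 1134432$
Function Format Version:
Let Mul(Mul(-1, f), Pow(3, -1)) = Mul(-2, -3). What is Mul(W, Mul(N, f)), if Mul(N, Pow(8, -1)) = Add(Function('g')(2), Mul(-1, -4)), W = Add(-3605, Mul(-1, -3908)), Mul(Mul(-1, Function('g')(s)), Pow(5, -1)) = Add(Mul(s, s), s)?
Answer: 1134432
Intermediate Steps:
Function('g')(s) = Add(Mul(-5, s), Mul(-5, Pow(s, 2))) (Function('g')(s) = Mul(-5, Add(Mul(s, s), s)) = Mul(-5, Add(Pow(s, 2), s)) = Mul(-5, Add(s, Pow(s, 2))) = Add(Mul(-5, s), Mul(-5, Pow(s, 2))))
W = 303 (W = Add(-3605, 3908) = 303)
N = -208 (N = Mul(8, Add(Mul(-5, 2, Add(1, 2)), Mul(-1, -4))) = Mul(8, Add(Mul(-5, 2, 3), 4)) = Mul(8, Add(-30, 4)) = Mul(8, -26) = -208)
f = -18 (f = Mul(-3, Mul(-2, -3)) = Mul(-3, 6) = -18)
Mul(W, Mul(N, f)) = Mul(303, Mul(-208, -18)) = Mul(303, 3744) = 1134432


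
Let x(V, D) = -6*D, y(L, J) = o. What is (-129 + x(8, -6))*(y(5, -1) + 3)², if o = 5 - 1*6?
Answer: -372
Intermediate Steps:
o = -1 (o = 5 - 6 = -1)
y(L, J) = -1
(-129 + x(8, -6))*(y(5, -1) + 3)² = (-129 - 6*(-6))*(-1 + 3)² = (-129 + 36)*2² = -93*4 = -372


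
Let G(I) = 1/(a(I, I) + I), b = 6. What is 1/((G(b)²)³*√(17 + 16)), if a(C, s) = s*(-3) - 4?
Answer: 16777216*√33/33 ≈ 2.9205e+6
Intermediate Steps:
a(C, s) = -4 - 3*s (a(C, s) = -3*s - 4 = -4 - 3*s)
G(I) = 1/(-4 - 2*I) (G(I) = 1/((-4 - 3*I) + I) = 1/(-4 - 2*I))
1/((G(b)²)³*√(17 + 16)) = 1/(((-1/(4 + 2*6))²)³*√(17 + 16)) = 1/(((-1/(4 + 12))²)³*√33) = 1/(((-1/16)²)³*√33) = 1/((1/256)³*√33) = 1/(√33/16777216) = 16777216*√33/33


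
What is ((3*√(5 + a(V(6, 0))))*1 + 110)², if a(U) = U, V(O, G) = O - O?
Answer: 12145 + 660*√5 ≈ 13621.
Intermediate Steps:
V(O, G) = 0
((3*√(5 + a(V(6, 0))))*1 + 110)² = ((3*√(5 + 0))*1 + 110)² = ((3*√5)*1 + 110)² = (3*√5 + 110)² = (110 + 3*√5)²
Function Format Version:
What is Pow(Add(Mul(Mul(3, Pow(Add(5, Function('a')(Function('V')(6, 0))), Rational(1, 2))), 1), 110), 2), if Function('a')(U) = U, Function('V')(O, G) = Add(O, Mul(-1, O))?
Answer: Add(12145, Mul(660, Pow(5, Rational(1, 2)))) ≈ 13621.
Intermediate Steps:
Function('V')(O, G) = 0
Pow(Add(Mul(Mul(3, Pow(Add(5, Function('a')(Function('V')(6, 0))), Rational(1, 2))), 1), 110), 2) = Pow(Add(Mul(Mul(3, Pow(Add(5, 0), Rational(1, 2))), 1), 110), 2) = Pow(Add(Mul(Mul(3, Pow(5, Rational(1, 2))), 1), 110), 2) = Pow(Add(Mul(3, Pow(5, Rational(1, 2))), 110), 2) = Pow(Add(110, Mul(3, Pow(5, Rational(1, 2)))), 2)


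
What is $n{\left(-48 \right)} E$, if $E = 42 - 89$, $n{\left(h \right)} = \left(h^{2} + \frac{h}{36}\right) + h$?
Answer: $- \frac{317908}{3} \approx -1.0597 \cdot 10^{5}$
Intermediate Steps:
$n{\left(h \right)} = h^{2} + \frac{37 h}{36}$ ($n{\left(h \right)} = \left(h^{2} + \frac{h}{36}\right) + h = h^{2} + \frac{37 h}{36}$)
$E = -47$ ($E = 42 - 89 = -47$)
$n{\left(-48 \right)} E = \frac{1}{36} \left(-48\right) \left(37 + 36 \left(-48\right)\right) \left(-47\right) = \frac{1}{36} \left(-48\right) \left(37 - 1728\right) \left(-47\right) = \frac{1}{36} \left(-48\right) \left(-1691\right) \left(-47\right) = \frac{6764}{3} \left(-47\right) = - \frac{317908}{3}$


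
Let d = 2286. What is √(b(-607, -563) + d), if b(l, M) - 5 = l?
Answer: 2*√421 ≈ 41.037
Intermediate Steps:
b(l, M) = 5 + l
√(b(-607, -563) + d) = √((5 - 607) + 2286) = √(-602 + 2286) = √1684 = 2*√421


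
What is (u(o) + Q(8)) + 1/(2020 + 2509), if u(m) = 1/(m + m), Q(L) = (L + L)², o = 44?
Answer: 102033929/398552 ≈ 256.01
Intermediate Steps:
Q(L) = 4*L² (Q(L) = (2*L)² = 4*L²)
u(m) = 1/(2*m)
(u(o) + Q(8)) + 1/(2020 + 2509) = ((½)/44 + 4*8²) + 1/(2020 + 2509) = ((½)*(1/44) + 4*64) + 1/4529 = (1/88 + 256) + 1/4529 = 22529/88 + 1/4529 = 102033929/398552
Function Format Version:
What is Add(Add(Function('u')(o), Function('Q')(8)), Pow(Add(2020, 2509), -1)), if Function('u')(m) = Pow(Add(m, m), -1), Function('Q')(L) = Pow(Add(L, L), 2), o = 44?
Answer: Rational(102033929, 398552) ≈ 256.01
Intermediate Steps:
Function('Q')(L) = Mul(4, Pow(L, 2)) (Function('Q')(L) = Pow(Mul(2, L), 2) = Mul(4, Pow(L, 2)))
Function('u')(m) = Mul(Rational(1, 2), Pow(m, -1)) (Function('u')(m) = Pow(Mul(2, m), -1) = Mul(Rational(1, 2), Pow(m, -1)))
Add(Add(Function('u')(o), Function('Q')(8)), Pow(Add(2020, 2509), -1)) = Add(Add(Mul(Rational(1, 2), Pow(44, -1)), Mul(4, Pow(8, 2))), Pow(Add(2020, 2509), -1)) = Add(Add(Mul(Rational(1, 2), Rational(1, 44)), Mul(4, 64)), Pow(4529, -1)) = Add(Add(Rational(1, 88), 256), Rational(1, 4529)) = Add(Rational(22529, 88), Rational(1, 4529)) = Rational(102033929, 398552)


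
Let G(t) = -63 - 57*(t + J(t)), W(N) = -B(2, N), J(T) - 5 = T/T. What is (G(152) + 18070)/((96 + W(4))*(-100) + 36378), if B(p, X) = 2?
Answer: 9001/26978 ≈ 0.33364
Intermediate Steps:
J(T) = 6 (J(T) = 5 + T/T = 5 + 1 = 6)
W(N) = -2 (W(N) = -1*2 = -2)
G(t) = -405 - 57*t (G(t) = -63 - 57*(t + 6) = -63 - 57*(6 + t) = -63 - (342 + 57*t) = -63 + (-342 - 57*t) = -405 - 57*t)
(G(152) + 18070)/((96 + W(4))*(-100) + 36378) = ((-405 - 57*152) + 18070)/((96 - 2)*(-100) + 36378) = ((-405 - 8664) + 18070)/(94*(-100) + 36378) = (-9069 + 18070)/(-9400 + 36378) = 9001/26978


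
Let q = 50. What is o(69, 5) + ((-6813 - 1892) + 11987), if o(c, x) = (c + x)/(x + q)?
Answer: 180584/55 ≈ 3283.3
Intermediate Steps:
o(c, x) = (c + x)/(50 + x) (o(c, x) = (c + x)/(x + 50) = (c + x)/(50 + x))
o(69, 5) + ((-6813 - 1892) + 11987) = (69 + 5)/(50 + 5) + ((-6813 - 1892) + 11987) = 74/55 + (-8705 + 11987) = (1/55)*74 + 3282 = 74/55 + 3282 = 180584/55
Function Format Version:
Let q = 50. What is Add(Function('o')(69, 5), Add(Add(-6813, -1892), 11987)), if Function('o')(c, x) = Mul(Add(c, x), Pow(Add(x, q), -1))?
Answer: Rational(180584, 55) ≈ 3283.3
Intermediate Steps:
Function('o')(c, x) = Mul(Pow(Add(50, x), -1), Add(c, x)) (Function('o')(c, x) = Mul(Add(c, x), Pow(Add(x, 50), -1)) = Mul(Add(c, x), Pow(Add(50, x), -1)) = Mul(Pow(Add(50, x), -1), Add(c, x)))
Add(Function('o')(69, 5), Add(Add(-6813, -1892), 11987)) = Add(Mul(Pow(Add(50, 5), -1), Add(69, 5)), Add(Add(-6813, -1892), 11987)) = Add(Mul(Pow(55, -1), 74), Add(-8705, 11987)) = Add(Mul(Rational(1, 55), 74), 3282) = Add(Rational(74, 55), 3282) = Rational(180584, 55)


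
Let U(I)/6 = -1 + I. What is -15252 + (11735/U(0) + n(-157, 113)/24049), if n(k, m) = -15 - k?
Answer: -2482986251/144294 ≈ -17208.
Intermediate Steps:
U(I) = -6 + 6*I (U(I) = 6*(-1 + I) = -6 + 6*I)
-15252 + (11735/U(0) + n(-157, 113)/24049) = -15252 + (11735/(-6 + 6*0) + (-15 - 1*(-157))/24049) = -15252 + (11735/(-6 + 0) + (-15 + 157)*(1/24049)) = -15252 + (11735/(-6) + 142*(1/24049)) = -15252 + (11735*(-⅙) + 142/24049) = -15252 + (-11735/6 + 142/24049) = -15252 - 282214163/144294 = -2482986251/144294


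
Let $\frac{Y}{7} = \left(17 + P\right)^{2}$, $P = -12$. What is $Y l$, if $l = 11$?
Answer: $1925$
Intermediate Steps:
$Y = 175$ ($Y = 7 \left(17 - 12\right)^{2} = 7 \cdot 5^{2} = 7 \cdot 25 = 175$)
$Y l = 175 \cdot 11 = 1925$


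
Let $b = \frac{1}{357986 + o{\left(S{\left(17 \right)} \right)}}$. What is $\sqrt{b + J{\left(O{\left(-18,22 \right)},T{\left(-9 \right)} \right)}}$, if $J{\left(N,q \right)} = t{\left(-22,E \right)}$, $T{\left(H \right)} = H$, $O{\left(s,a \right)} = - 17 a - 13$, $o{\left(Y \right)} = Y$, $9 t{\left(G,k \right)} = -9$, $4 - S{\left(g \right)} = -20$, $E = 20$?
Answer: $\frac{i \sqrt{128170802090}}{358010} \approx 1.0 i$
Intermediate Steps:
$S{\left(g \right)} = 24$ ($S{\left(g \right)} = 4 - -20 = 4 + 20 = 24$)
$t{\left(G,k \right)} = -1$ ($t{\left(G,k \right)} = \frac{1}{9} \left(-9\right) = -1$)
$O{\left(s,a \right)} = -13 - 17 a$
$J{\left(N,q \right)} = -1$
$b = \frac{1}{358010}$ ($b = \frac{1}{357986 + 24} = \frac{1}{358010} \approx 2.7932 \cdot 10^{-6}$)
$\sqrt{b + J{\left(O{\left(-18,22 \right)},T{\left(-9 \right)} \right)}} = \sqrt{\frac{1}{358010} - 1} = \sqrt{- \frac{358009}{358010}} = \frac{i \sqrt{128170802090}}{358010}$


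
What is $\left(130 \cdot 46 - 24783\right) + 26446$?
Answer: $7643$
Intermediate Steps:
$\left(130 \cdot 46 - 24783\right) + 26446 = \left(5980 - 24783\right) + 26446 = -18803 + 26446 = 7643$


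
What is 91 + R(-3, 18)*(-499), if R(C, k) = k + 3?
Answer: -10388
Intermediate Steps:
R(C, k) = 3 + k
91 + R(-3, 18)*(-499) = 91 + (3 + 18)*(-499) = 91 + 21*(-499) = 91 - 10479 = -10388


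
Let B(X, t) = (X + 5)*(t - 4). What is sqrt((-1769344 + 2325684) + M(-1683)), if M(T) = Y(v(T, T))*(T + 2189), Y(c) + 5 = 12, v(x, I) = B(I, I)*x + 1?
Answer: sqrt(559882) ≈ 748.25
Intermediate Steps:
B(X, t) = (-4 + t)*(5 + X) (B(X, t) = (5 + X)*(-4 + t) = (-4 + t)*(5 + X))
v(x, I) = 1 + x*(-20 + I + I**2) (v(x, I) = (-20 - 4*I + 5*I + I*I)*x + 1 = (-20 - 4*I + 5*I + I**2)*x + 1 = (-20 + I + I**2)*x + 1 = x*(-20 + I + I**2) + 1 = 1 + x*(-20 + I + I**2))
Y(c) = 7 (Y(c) = -5 + 12 = 7)
M(T) = 15323 + 7*T (M(T) = 7*(T + 2189) = 7*(2189 + T) = 15323 + 7*T)
sqrt((-1769344 + 2325684) + M(-1683)) = sqrt((-1769344 + 2325684) + (15323 + 7*(-1683))) = sqrt(556340 + (15323 - 11781)) = sqrt(556340 + 3542) = sqrt(559882)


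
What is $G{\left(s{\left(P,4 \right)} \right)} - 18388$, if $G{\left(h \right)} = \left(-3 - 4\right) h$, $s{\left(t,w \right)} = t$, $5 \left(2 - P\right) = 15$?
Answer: $-18381$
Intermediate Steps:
$P = -1$ ($P = 2 - 3 = -1$)
$G{\left(h \right)} = - 7 h$
$G{\left(s{\left(P,4 \right)} \right)} - 18388 = \left(-7\right) \left(-1\right) - 18388 = 7 - 18388 = -18381$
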